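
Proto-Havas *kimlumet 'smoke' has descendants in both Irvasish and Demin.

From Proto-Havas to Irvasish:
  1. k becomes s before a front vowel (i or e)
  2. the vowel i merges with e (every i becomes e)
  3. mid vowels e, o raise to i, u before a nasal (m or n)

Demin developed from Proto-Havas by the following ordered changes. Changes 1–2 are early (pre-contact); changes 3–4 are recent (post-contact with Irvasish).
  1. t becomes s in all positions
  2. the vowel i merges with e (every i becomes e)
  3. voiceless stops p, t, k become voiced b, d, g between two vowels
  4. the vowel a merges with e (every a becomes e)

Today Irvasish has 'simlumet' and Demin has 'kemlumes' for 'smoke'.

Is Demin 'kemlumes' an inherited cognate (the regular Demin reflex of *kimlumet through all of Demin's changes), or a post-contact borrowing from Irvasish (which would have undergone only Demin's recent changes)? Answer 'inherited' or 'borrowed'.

If inherited, *kimlumet would pass through all of Demin's changes:
Demin: *kimlumet
  kimlumet → kimlumes   [unconditioned shift]
  kimlumes → kemlumes   [vowel merger]
  kemlumes (rule 3 does not apply)
  kemlumes (rule 4 does not apply)
  giving Demin kemlumes.
If borrowed from Irvasish 'simlumet' after the early changes, it would undergo only the recent ones:
  rule 3 (intervocalic voicing): no change (simlumet)
  rule 4 (vowel merger): no change (simlumet)
  ⇒ as a loan: simlumet
Demin 'kemlumes' matches the inherited outcome exactly, so it is an inherited cognate, not a loan.

inherited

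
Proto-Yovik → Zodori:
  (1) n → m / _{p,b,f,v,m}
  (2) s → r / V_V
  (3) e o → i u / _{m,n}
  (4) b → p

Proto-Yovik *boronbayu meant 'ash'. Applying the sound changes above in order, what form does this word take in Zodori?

Zodori: start from *boronbayu.
  rule 1 (nasal place assimilation): boronbayu → borombayu
  rule 2: no change — borombayu
  rule 3 (pre-nasal raising): borombayu → borumbayu
  rule 4 (unconditioned shift): borumbayu → porumpayu
  ⇒ Zodori porumpayu

porumpayu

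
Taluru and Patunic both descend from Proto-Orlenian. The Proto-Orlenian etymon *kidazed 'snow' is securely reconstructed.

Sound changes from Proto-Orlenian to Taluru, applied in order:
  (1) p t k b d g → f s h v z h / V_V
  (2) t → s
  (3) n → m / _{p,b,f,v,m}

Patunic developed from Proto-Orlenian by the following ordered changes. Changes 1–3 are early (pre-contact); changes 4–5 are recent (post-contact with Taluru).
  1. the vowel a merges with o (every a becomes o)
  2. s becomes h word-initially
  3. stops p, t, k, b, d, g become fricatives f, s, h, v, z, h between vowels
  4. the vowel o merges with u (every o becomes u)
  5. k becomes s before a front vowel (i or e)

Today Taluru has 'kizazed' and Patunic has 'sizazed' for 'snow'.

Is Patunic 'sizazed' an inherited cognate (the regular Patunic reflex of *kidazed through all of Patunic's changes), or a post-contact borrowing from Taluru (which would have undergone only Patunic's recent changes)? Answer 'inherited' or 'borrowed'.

borrowed

If inherited, *kidazed would pass through all of Patunic's changes:
Patunic: start from *kidazed.
  rule 1 (vowel merger): kidazed → kidozed
  rule 2: no change — kidozed
  rule 3 (intervocalic lenition): kidozed → kizozed
  rule 4 (vowel merger): kizozed → kizuzed
  rule 5 (palatalisation): kizuzed → sizuzed
  ⇒ Patunic sizuzed
If borrowed from Taluru 'kizazed' after the early changes, it would undergo only the recent ones:
  rule 4 (vowel merger): no change (kizazed)
  rule 5 (palatalisation): kizazed → sizazed
  ⇒ as a loan: sizazed
Patunic 'sizazed' matches the loan outcome 'sizazed', not the inherited 'sizuzed' — it skipped the early Patunic changes, so it was borrowed from Taluru.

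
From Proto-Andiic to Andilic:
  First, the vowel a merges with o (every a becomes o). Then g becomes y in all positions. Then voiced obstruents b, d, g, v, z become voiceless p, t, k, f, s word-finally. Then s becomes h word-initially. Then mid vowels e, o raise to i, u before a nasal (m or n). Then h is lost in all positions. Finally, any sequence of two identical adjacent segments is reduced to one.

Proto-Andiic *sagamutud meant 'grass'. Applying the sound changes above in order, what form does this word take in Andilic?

oyumutut

Andilic: start from *sagamutud.
  rule 1 (vowel merger): sagamutud → sogomutud
  rule 2 (unconditioned shift): sogomutud → soyomutud
  rule 3 (final devoicing): soyomutud → soyomutut
  rule 4 (debuccalisation): soyomutut → hoyomutut
  rule 5 (pre-nasal raising): hoyomutut → hoyumutut
  rule 6 (h-loss): hoyumutut → oyumutut
  rule 7: no change — oyumutut
  ⇒ Andilic oyumutut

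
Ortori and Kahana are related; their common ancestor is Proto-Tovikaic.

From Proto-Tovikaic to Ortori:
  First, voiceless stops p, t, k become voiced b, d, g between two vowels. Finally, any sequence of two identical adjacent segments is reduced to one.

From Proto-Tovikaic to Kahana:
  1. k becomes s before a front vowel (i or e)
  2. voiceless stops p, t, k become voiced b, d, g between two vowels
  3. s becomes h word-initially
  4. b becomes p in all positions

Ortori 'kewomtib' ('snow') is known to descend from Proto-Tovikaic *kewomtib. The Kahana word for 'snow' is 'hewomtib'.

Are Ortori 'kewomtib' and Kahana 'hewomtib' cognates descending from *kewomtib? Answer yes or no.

Derive the expected Kahana reflex of *kewomtib:
Kahana: *kewomtib
  kewomtib → sewomtib   [palatalisation]
  sewomtib (rule 2 does not apply)
  sewomtib → hewomtib   [debuccalisation]
  hewomtib → hewomtip   [unconditioned shift]
  giving Kahana hewomtip.
The regular Kahana reflex would be 'hewomtip', but the attested form is 'hewomtib'. The correspondence is irregular, so they are not cognates (the Kahana form has a different source).

no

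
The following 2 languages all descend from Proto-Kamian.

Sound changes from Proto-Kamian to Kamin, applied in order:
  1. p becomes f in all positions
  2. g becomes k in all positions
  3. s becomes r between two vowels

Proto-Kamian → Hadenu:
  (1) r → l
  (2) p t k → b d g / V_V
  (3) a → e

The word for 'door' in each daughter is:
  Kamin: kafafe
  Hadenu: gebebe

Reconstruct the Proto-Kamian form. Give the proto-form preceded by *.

*gapape

Position 1: Kamin has k, Hadenu has g. Taking the neighbouring segments as reconstructed: Kamin k could go back to *k or *g; Hadenu g can only go back to *g — the one source consistent with every daughter is *g.
Position 3: Kamin has f, Hadenu has b. Taking the neighbouring segments as reconstructed: Kamin f could go back to *p or *f; Hadenu b could go back to *p or *b — the one source consistent with every daughter is *p.
This points to *gapape. Verify forward in each daughter:
Kamin: *gapape > gafafe > kafafe  (by unconditioned shift, unconditioned shift)
Hadenu: *gapape > gababe > gebebe  (by intervocalic voicing, vowel merger)
Only *gapape yields all of Kamin kafafe, Hadenu gebebe.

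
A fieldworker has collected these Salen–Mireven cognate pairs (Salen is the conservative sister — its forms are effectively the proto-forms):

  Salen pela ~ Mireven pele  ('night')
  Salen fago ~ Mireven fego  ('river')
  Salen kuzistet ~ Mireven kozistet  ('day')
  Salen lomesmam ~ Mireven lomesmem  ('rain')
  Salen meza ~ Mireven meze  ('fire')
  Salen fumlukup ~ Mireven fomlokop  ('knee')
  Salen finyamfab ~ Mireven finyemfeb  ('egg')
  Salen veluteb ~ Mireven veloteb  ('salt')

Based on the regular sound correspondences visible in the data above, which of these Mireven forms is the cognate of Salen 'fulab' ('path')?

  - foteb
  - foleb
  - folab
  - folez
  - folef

kuzistet ~ kozistet, fumlukup ~ fomlokop — Salen u corresponds to Mireven o after a consonant, before a consonant other than r, m, n, p, b, f, v.
finyamfab ~ finyemfeb — Salen a corresponds to Mireven e after a consonant, before a labial obstruent.
Applying these to Salen 'fulab':
  fulab → folab   (u→o after a consonant, before a consonant other than r, m, n, p, b, f, v)
  folab → foleb   (a→e after a consonant, before a labial obstruent)
So the Mireven cognate is 'foleb'.

foleb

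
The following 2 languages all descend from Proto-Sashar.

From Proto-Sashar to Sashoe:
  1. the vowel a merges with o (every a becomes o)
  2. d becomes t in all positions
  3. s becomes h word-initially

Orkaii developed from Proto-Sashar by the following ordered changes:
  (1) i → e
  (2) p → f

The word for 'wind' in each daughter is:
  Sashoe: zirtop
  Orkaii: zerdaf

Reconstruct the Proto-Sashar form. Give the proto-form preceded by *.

Position 2: Sashoe has i, Orkaii has e. Sashoe preserves i here (none of its changes turn any other segment into i), so the proto-segment is *i.
Position 4: Sashoe has t, Orkaii has d. Orkaii preserves d here (none of its changes turn any other segment into d), so the proto-segment is *d.
Continuing position by position gives *zirdap; check it forward:
Sashoe: *zirdap
  zirdap → zirdop   [vowel merger]
  zirdop → zirtop   [unconditioned shift]
  zirtop (rule 3 does not apply)
  giving Sashoe zirtop.
Orkaii: *zirdap > zerdap > zerdaf  (by vowel merger, unconditioned shift)
Only *zirdap yields all of Sashoe zirtop, Orkaii zerdaf.

*zirdap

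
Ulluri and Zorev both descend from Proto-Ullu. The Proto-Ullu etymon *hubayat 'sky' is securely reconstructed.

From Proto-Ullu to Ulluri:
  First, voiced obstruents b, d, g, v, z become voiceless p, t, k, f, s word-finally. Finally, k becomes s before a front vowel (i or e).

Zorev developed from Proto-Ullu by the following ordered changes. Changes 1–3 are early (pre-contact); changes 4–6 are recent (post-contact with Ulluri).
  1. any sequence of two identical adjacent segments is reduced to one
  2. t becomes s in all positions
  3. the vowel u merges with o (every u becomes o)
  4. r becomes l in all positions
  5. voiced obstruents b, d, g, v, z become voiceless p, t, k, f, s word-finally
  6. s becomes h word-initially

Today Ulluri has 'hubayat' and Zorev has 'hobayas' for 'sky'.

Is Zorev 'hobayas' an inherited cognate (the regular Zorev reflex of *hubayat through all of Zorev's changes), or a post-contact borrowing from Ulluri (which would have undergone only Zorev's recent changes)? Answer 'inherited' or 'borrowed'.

If inherited, *hubayat would pass through all of Zorev's changes:
Zorev: *hubayat > hubayas > hobayas  (by unconditioned shift, vowel merger)
If borrowed from Ulluri 'hubayat' after the early changes, it would undergo only the recent ones:
  rule 4 (unconditioned shift): no change (hubayat)
  rule 5 (final devoicing): no change (hubayat)
  rule 6 (debuccalisation): no change (hubayat)
  ⇒ as a loan: hubayat
Zorev 'hobayas' matches the inherited outcome exactly, so it is an inherited cognate, not a loan.

inherited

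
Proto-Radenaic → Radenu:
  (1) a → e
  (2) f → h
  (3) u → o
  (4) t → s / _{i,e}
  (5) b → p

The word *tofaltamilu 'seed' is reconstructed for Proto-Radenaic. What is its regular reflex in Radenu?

Radenu: *tofaltamilu
  tofaltamilu → tofeltemilu   [vowel merger]
  tofeltemilu → toheltemilu   [unconditioned shift]
  toheltemilu → toheltemilo   [vowel merger]
  toheltemilo → tohelsemilo   [palatalisation]
  tohelsemilo (rule 5 does not apply)
  giving Radenu tohelsemilo.

tohelsemilo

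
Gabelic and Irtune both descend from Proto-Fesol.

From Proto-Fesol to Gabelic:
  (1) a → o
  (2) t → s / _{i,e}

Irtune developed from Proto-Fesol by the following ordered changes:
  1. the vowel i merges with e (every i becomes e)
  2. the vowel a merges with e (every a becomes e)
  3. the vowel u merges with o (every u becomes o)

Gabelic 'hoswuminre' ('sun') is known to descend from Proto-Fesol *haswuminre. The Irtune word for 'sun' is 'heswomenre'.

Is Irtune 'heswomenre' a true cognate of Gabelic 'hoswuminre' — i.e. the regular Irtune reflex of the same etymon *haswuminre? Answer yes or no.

yes

Derive the expected Irtune reflex of *haswuminre:
Irtune: *haswuminre > haswumenre > heswumenre > heswomenre  (by vowel merger, vowel merger, vowel merger)
Irtune 'heswomenre' matches the regular reflex exactly, so the pair is cognate.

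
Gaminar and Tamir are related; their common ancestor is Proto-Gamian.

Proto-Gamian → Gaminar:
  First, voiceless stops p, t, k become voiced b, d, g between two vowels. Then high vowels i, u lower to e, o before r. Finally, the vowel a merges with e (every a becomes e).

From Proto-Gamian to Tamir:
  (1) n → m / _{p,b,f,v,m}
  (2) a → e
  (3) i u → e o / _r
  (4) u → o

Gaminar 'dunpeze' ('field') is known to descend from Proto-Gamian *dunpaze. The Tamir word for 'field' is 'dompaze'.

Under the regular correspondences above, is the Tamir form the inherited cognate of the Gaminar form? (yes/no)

no

Derive the expected Tamir reflex of *dunpaze:
Tamir: *dunpaze
  dunpaze → dumpaze   [nasal place assimilation]
  dumpaze → dumpeze   [vowel merger]
  dumpeze (rule 3 does not apply)
  dumpeze → dompeze   [vowel merger]
  giving Tamir dompeze.
The regular Tamir reflex would be 'dompeze', but the attested form is 'dompaze'. The correspondence is irregular, so they are not cognates (the Tamir form has a different source).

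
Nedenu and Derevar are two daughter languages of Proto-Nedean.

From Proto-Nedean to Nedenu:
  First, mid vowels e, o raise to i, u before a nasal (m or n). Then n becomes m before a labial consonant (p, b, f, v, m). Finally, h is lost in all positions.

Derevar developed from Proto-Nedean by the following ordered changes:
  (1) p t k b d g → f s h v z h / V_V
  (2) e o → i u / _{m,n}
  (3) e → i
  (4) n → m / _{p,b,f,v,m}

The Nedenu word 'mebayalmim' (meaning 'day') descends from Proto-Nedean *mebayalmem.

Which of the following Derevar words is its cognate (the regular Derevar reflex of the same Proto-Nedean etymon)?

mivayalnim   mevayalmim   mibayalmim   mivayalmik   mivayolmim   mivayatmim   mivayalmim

mivayalmim

Derevar: *mebayalmem > mevayalmem > mevayalmim > mivayalmim  (by intervocalic lenition, pre-nasal raising, vowel merger)
Among the options, 'mivayalmim' alone shows every Derevar change applied in order.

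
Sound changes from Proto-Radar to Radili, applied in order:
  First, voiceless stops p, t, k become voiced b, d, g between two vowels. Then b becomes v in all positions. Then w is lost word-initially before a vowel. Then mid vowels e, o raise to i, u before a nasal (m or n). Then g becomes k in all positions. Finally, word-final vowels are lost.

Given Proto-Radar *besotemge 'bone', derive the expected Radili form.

vesodimk

Radili: *besotemge
  besotemge → besodemge   [intervocalic voicing]
  besodemge → vesodemge   [unconditioned shift]
  vesodemge (rule 3 does not apply)
  vesodemge → vesodimge   [pre-nasal raising]
  vesodimge → vesodimke   [unconditioned shift]
  vesodimke → vesodimk   [apocope]
  giving Radili vesodimk.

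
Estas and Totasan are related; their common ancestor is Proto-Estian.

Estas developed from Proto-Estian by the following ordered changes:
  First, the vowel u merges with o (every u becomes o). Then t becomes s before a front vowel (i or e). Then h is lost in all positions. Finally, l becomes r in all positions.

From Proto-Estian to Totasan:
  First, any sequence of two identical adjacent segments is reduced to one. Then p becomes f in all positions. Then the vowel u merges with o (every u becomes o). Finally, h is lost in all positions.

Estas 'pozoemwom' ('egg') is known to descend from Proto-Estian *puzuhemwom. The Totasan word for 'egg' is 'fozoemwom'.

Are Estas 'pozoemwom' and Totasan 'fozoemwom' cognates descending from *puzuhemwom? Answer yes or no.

yes

Derive the expected Totasan reflex of *puzuhemwom:
Totasan: *puzuhemwom
  puzuhemwom (rule 1 does not apply)
  puzuhemwom → fuzuhemwom   [unconditioned shift]
  fuzuhemwom → fozohemwom   [vowel merger]
  fozohemwom → fozoemwom   [h-loss]
  giving Totasan fozoemwom.
Totasan 'fozoemwom' matches the regular reflex exactly, so the pair is cognate.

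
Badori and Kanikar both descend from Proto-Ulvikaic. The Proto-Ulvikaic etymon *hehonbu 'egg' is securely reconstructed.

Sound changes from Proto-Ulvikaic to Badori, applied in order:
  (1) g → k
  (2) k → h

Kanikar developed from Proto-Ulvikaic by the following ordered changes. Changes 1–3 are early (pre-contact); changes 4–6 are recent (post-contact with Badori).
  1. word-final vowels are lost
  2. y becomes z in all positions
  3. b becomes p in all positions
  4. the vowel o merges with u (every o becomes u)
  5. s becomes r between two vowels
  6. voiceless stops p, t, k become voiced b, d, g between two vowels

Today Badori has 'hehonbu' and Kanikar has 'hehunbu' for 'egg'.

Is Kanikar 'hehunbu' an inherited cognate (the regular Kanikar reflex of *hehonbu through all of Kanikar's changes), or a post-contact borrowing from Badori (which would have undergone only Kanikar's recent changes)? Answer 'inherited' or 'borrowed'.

borrowed

If inherited, *hehonbu would pass through all of Kanikar's changes:
Kanikar: *hehonbu > hehonb > hehonp > hehunp  (by apocope, unconditioned shift, vowel merger)
If borrowed from Badori 'hehonbu' after the early changes, it would undergo only the recent ones:
  rule 4 (vowel merger): hehonbu → hehunbu
  rule 5 (rhotacism): no change (hehunbu)
  rule 6 (intervocalic voicing): no change (hehunbu)
  ⇒ as a loan: hehunbu
Kanikar 'hehunbu' matches the loan outcome 'hehunbu', not the inherited 'hehunp' — it skipped the early Kanikar changes, so it was borrowed from Badori.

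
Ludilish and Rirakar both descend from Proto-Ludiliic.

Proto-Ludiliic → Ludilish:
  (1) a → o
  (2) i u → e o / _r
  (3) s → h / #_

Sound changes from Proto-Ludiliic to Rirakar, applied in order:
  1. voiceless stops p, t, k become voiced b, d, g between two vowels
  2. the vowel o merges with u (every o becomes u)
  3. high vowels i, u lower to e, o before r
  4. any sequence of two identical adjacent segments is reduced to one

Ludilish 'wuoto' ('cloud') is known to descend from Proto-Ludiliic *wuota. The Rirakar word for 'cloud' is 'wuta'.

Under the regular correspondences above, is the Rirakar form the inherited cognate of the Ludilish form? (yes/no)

Derive the expected Rirakar reflex of *wuota:
Rirakar: *wuota > wuoda > wuuda > wuda  (by intervocalic voicing, vowel merger, degemination)
The regular Rirakar reflex would be 'wuda', but the attested form is 'wuta'. The correspondence is irregular, so they are not cognates (the Rirakar form has a different source).

no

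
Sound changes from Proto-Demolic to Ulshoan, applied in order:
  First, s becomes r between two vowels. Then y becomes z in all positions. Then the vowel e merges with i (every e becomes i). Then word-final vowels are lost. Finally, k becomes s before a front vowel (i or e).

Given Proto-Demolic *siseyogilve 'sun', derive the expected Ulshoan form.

sirizogilv

Ulshoan: *siseyogilve
  siseyogilve → sireyogilve   [rhotacism]
  sireyogilve → sirezogilve   [unconditioned shift]
  sirezogilve → sirizogilvi   [vowel merger]
  sirizogilvi → sirizogilv   [apocope]
  sirizogilv (rule 5 does not apply)
  giving Ulshoan sirizogilv.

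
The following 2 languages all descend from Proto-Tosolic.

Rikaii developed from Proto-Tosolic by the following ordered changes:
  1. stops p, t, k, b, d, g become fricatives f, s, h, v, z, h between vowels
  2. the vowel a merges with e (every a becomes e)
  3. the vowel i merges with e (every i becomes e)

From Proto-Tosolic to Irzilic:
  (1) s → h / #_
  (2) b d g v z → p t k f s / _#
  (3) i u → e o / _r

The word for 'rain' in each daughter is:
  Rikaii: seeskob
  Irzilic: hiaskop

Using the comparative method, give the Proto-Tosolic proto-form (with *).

*siaskob

Position 3: Rikaii has e, Irzilic has a. Irzilic preserves a here (none of its changes turn any other segment into a), so the proto-segment is *a.
Position 7: Rikaii has b, Irzilic has p. Rikaii preserves b here (none of its changes turn any other segment into b), so the proto-segment is *b.
Continuing position by position gives *siaskob; check it forward:
Rikaii: *siaskob > sieskob > seeskob  (by vowel merger, vowel merger)
Irzilic: *siaskob
  siaskob → hiaskob   [debuccalisation]
  hiaskob → hiaskop   [final devoicing]
  hiaskop (rule 3 does not apply)
  giving Irzilic hiaskop.
*siaskob is the unique common source.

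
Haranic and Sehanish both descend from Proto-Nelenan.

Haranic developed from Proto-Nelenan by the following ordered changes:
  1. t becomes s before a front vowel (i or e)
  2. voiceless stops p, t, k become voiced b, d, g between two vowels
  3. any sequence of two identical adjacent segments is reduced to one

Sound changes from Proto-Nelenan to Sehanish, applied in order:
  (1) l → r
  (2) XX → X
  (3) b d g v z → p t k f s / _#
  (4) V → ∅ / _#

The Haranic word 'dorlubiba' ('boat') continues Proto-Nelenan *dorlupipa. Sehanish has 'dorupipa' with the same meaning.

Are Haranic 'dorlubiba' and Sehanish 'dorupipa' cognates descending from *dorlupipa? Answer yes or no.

Derive the expected Sehanish reflex of *dorlupipa:
Sehanish: start from *dorlupipa.
  rule 1 (unconditioned shift): dorlupipa → dorrupipa
  rule 2 (degemination): dorrupipa → dorupipa
  rule 3: no change — dorupipa
  rule 4 (apocope): dorupipa → dorupip
  ⇒ Sehanish dorupip
The regular Sehanish reflex would be 'dorupip', but the attested form is 'dorupipa'. The correspondence is irregular, so they are not cognates (the Sehanish form has a different source).

no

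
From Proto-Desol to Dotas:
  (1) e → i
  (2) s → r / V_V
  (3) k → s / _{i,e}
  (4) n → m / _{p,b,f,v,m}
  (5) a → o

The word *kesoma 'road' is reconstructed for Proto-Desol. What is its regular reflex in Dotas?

siromo

Dotas: *kesoma
  kesoma → kisoma   [vowel merger]
  kisoma → kiroma   [rhotacism]
  kiroma → siroma   [palatalisation]
  siroma (rule 4 does not apply)
  siroma → siromo   [vowel merger]
  giving Dotas siromo.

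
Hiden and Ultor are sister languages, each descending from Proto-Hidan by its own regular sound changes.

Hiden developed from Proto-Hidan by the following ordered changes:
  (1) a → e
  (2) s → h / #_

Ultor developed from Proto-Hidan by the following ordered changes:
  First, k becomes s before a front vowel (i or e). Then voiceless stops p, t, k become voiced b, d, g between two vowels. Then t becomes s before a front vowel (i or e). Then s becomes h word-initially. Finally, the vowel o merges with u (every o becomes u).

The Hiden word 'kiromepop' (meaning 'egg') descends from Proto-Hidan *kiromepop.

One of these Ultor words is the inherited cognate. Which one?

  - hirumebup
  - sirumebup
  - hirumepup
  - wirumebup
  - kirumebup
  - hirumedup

hirumebup

Ultor: *kiromepop
  kiromepop → siromepop   [palatalisation]
  siromepop → siromebop   [intervocalic voicing]
  siromebop (rule 3 does not apply)
  siromebop → hiromebop   [debuccalisation]
  hiromebop → hirumebup   [vowel merger]
  giving Ultor hirumebup.
Only 'hirumebup' matches the regular Ultor development of *kiromepop.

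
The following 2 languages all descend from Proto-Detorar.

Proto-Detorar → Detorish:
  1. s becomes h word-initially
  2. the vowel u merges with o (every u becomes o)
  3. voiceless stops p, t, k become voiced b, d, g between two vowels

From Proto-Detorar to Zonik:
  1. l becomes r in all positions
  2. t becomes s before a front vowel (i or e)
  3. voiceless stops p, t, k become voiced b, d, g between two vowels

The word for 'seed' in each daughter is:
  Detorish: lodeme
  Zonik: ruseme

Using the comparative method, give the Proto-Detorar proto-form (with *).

*luteme

Position 3: Detorish has d, Zonik has s. Taking the neighbouring segments as reconstructed: Detorish d could go back to *t or *d; Zonik s could go back to *t or *s — the one source consistent with every daughter is *t.
Position 1: Detorish has l, Zonik has r. Detorish preserves l here (none of its changes turn any other segment into l), so the proto-segment is *l.
Position 2: Detorish has o, Zonik has u. Zonik preserves u here (none of its changes turn any other segment into u), so the proto-segment is *u.
The remaining positions agree across the daughters. Check the candidate against every language:
Detorish: *luteme > loteme > lodeme  (by vowel merger, intervocalic voicing)
Zonik: *luteme > ruteme > ruseme  (by unconditioned shift, palatalisation)
Only *luteme yields all of Detorish lodeme, Zonik ruseme.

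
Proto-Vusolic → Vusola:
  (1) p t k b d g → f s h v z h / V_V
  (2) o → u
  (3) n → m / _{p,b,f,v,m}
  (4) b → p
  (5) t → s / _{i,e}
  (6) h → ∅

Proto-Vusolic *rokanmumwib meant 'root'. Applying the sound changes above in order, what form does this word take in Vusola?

Vusola: *rokanmumwib
  rokanmumwib → rohanmumwib   [intervocalic lenition]
  rohanmumwib → ruhanmumwib   [vowel merger]
  ruhanmumwib → ruhammumwib   [nasal place assimilation]
  ruhammumwib → ruhammumwip   [unconditioned shift]
  ruhammumwip (rule 5 does not apply)
  ruhammumwip → ruammumwip   [h-loss]
  giving Vusola ruammumwip.

ruammumwip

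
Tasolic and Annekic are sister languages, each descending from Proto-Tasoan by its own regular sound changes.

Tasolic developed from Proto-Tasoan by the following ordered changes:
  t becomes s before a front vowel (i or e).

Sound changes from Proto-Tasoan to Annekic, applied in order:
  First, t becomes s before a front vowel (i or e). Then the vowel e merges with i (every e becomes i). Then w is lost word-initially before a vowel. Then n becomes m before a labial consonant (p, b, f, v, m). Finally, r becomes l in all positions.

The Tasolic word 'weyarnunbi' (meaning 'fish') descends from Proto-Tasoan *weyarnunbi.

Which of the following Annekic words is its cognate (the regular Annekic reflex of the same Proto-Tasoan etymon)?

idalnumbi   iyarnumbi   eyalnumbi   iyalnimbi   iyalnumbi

iyalnumbi

Annekic: *weyarnunbi
  weyarnunbi (rule 1 does not apply)
  weyarnunbi → wiyarnunbi   [vowel merger]
  wiyarnunbi → iyarnunbi   [glide loss]
  iyarnunbi → iyarnumbi   [nasal place assimilation]
  iyarnumbi → iyalnumbi   [unconditioned shift]
  giving Annekic iyalnumbi.
Only 'iyalnumbi' matches the regular Annekic development of *weyarnunbi.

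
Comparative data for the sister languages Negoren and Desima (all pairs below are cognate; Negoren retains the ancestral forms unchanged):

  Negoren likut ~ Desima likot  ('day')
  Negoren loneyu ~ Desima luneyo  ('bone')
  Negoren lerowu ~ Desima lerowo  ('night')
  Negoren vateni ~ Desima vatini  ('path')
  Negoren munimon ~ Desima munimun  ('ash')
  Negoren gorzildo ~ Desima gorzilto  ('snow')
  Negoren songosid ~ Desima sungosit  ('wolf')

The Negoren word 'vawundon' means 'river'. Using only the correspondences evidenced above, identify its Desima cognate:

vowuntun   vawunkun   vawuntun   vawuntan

gorzildo ~ gorzilto — Negoren d corresponds to Desima t after a consonant, before a back vowel.
loneyu ~ luneyo, munimon ~ munimun — Negoren o corresponds to Desima u after a consonant, before a nasal.
Applying these to Negoren 'vawundon':
  vawundon → vawunton   (d→t after a consonant, before a back vowel)
  vawunton → vawuntun   (o→u after a consonant, before a nasal)
So the Desima cognate is 'vawuntun'.

vawuntun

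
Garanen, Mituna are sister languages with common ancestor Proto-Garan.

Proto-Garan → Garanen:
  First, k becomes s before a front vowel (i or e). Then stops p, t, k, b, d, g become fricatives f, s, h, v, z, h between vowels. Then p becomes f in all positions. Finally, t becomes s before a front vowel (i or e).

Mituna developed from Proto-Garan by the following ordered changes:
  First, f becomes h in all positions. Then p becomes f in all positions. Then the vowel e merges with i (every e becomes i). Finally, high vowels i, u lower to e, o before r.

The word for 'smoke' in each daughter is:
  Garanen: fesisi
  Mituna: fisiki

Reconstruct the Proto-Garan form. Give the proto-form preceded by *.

Position 2: Garanen has e, Mituna has i. Garanen preserves e here (none of its changes turn any other segment into e), so the proto-segment is *e.
Position 1: Garanen has f, Mituna has f. In Mituna, f can only continue *p, so the proto-segment is *p.
Continuing position by position gives *pesiki; check it forward:
Garanen: *pesiki
  pesiki → pesisi   [palatalisation]
  pesisi (rule 2 does not apply)
  pesisi → fesisi   [unconditioned shift]
  fesisi (rule 4 does not apply)
  giving Garanen fesisi.
Mituna: start from *pesiki.
  rule 1: no change — pesiki
  rule 2 (unconditioned shift): pesiki → fesiki
  rule 3 (vowel merger): fesiki → fisiki
  rule 4: no change — fisiki
  ⇒ Mituna fisiki
Only *pesiki yields all of Garanen fesisi, Mituna fisiki.

*pesiki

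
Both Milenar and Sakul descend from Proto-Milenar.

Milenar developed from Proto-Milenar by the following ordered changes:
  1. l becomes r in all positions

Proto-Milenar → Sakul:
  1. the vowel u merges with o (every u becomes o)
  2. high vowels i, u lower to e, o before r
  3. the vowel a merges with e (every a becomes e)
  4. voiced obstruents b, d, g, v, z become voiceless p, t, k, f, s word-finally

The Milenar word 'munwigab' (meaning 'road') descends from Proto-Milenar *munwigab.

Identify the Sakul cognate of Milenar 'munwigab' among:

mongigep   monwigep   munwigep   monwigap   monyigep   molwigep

monwigep

Sakul: *munwigab > monwigab > monwigeb > monwigep  (by vowel merger, vowel merger, final devoicing)
Among the options, 'monwigep' alone shows every Sakul change applied in order.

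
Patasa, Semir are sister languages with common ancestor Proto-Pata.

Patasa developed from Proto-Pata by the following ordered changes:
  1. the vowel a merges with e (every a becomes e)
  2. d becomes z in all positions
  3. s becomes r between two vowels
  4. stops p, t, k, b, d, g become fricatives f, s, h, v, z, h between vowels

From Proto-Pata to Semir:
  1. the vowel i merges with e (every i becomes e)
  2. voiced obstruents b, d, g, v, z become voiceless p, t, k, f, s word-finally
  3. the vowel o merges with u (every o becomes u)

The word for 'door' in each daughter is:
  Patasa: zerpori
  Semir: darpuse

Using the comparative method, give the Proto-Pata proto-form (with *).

*darposi

Position 1: Patasa has z, Semir has d. Semir preserves d here (none of its changes turn any other segment into d), so the proto-segment is *d.
Position 6: Patasa has r, Semir has s. Taking the neighbouring segments as reconstructed: Patasa r could go back to *s or *r; Semir s can only go back to *s — the one source consistent with every daughter is *s.
Position 7: Patasa has i, Semir has e. Patasa preserves i here (none of its changes turn any other segment into i), so the proto-segment is *i.
Verify the candidate proto-form against each daughter:
Patasa: start from *darposi.
  rule 1 (vowel merger): darposi → derposi
  rule 2 (unconditioned shift): derposi → zerposi
  rule 3 (rhotacism): zerposi → zerpori
  rule 4: no change — zerpori
  ⇒ Patasa zerpori
Semir: *darposi > darpose > darpuse  (by vowel merger, vowel merger)
*darposi is the unique common source.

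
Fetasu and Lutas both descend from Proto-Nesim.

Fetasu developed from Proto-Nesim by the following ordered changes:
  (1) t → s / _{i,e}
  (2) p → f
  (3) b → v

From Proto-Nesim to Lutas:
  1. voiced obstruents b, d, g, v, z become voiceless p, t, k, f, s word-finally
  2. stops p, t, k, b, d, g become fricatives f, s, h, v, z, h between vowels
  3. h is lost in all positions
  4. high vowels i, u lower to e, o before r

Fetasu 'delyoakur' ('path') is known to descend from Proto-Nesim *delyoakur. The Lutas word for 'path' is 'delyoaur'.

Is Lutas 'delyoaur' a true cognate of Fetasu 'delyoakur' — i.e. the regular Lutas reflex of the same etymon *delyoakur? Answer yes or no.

Derive the expected Lutas reflex of *delyoakur:
Lutas: *delyoakur
  delyoakur (rule 1 does not apply)
  delyoakur → delyoahur   [intervocalic lenition]
  delyoahur → delyoaur   [h-loss]
  delyoaur → delyoaor   [pre-rhotic lowering]
  giving Lutas delyoaor.
The regular Lutas reflex would be 'delyoaor', but the attested form is 'delyoaur'. The correspondence is irregular, so they are not cognates (the Lutas form has a different source).

no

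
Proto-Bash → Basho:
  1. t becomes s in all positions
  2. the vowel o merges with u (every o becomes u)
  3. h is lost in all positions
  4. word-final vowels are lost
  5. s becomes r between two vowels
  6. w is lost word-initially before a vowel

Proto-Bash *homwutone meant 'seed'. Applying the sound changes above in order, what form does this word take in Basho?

Basho: start from *homwutone.
  rule 1 (unconditioned shift): homwutone → homwusone
  rule 2 (vowel merger): homwusone → humwusune
  rule 3 (h-loss): humwusune → umwusune
  rule 4 (apocope): umwusune → umwusun
  rule 5 (rhotacism): umwusun → umwurun
  rule 6: no change — umwurun
  ⇒ Basho umwurun

umwurun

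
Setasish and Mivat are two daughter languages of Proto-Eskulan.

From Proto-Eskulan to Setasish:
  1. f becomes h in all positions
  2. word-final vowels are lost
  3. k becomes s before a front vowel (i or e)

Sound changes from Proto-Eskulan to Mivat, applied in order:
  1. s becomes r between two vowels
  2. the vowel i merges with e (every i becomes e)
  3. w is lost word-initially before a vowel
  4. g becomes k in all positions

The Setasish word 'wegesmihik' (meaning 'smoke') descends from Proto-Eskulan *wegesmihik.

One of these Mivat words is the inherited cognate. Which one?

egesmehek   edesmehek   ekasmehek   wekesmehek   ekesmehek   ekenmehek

Mivat: *wegesmihik > wegesmehek > egesmehek > ekesmehek  (by vowel merger, glide loss, unconditioned shift)
Only 'ekesmehek' matches the regular Mivat development of *wegesmihik.

ekesmehek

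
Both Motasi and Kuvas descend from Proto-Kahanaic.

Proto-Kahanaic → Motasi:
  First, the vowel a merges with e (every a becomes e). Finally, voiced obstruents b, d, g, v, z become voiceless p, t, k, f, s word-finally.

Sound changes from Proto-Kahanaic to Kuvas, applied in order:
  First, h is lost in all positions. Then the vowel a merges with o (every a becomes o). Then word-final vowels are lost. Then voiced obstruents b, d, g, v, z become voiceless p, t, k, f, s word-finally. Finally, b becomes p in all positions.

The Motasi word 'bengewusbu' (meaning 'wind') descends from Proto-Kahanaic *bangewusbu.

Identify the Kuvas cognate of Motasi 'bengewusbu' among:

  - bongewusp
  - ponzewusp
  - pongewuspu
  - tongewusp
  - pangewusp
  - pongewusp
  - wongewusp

Kuvas: start from *bangewusbu.
  rule 1: no change — bangewusbu
  rule 2 (vowel merger): bangewusbu → bongewusbu
  rule 3 (apocope): bongewusbu → bongewusb
  rule 4 (final devoicing): bongewusb → bongewusp
  rule 5 (unconditioned shift): bongewusp → pongewusp
  ⇒ Kuvas pongewusp

pongewusp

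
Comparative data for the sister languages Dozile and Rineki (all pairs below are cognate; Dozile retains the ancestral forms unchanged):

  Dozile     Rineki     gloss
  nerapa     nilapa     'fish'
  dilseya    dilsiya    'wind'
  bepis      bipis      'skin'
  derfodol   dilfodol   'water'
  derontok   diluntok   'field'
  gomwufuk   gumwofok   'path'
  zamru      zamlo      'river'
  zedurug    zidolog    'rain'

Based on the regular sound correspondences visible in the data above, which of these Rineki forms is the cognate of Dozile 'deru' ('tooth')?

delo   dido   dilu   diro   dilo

dilo

nerapa ~ nilapa, derfodol ~ dilfodol — Dozile e corresponds to Rineki i after a consonant, before r.
zedurug ~ zidolog — Dozile r corresponds to Rineki l between vowels (before a back vowel).
zamru ~ zamlo — Dozile u corresponds to Rineki o word-finally.
Applying these to Dozile 'deru':
  deru → diru   (e→i after a consonant, before r)
  diru → dilu   (r→l between vowels (before a back vowel))
  dilu → dilo   (u→o word-finally)
So the Rineki cognate is 'dilo'.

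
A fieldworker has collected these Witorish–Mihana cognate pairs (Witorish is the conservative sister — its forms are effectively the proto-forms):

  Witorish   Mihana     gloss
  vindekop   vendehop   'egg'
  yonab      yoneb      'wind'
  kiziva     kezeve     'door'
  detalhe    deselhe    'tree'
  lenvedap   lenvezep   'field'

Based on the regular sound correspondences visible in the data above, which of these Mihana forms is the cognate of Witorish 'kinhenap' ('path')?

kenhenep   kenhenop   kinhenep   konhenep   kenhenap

vindekop ~ vendehop — Witorish i corresponds to Mihana e after a consonant, before a nasal.
lenvedap ~ lenvezep — Witorish a corresponds to Mihana e after a consonant, before a labial obstruent.
Applying these to Witorish 'kinhenap':
  kinhenap → kenhenap   (i→e after a consonant, before a nasal)
  kenhenap → kenhenep   (a→e after a consonant, before a labial obstruent)
So the Mihana cognate is 'kenhenep'.

kenhenep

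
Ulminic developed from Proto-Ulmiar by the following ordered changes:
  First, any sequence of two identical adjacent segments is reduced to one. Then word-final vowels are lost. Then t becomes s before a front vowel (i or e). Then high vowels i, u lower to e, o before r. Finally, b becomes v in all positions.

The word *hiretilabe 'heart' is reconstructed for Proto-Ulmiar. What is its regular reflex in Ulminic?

Ulminic: *hiretilabe
  hiretilabe (rule 1 does not apply)
  hiretilabe → hiretilab   [apocope]
  hiretilab → hiresilab   [palatalisation]
  hiresilab → heresilab   [pre-rhotic lowering]
  heresilab → heresilav   [unconditioned shift]
  giving Ulminic heresilav.

heresilav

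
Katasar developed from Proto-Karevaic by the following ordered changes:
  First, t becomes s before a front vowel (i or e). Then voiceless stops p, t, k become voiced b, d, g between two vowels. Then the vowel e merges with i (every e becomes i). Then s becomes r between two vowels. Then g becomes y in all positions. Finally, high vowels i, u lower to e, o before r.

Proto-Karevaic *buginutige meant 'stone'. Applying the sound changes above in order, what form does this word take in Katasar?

buyinoriyi

Katasar: start from *buginutige.
  rule 1 (palatalisation): buginutige → buginusige
  rule 2: no change — buginusige
  rule 3 (vowel merger): buginusige → buginusigi
  rule 4 (rhotacism): buginusigi → buginurigi
  rule 5 (unconditioned shift): buginurigi → buyinuriyi
  rule 6 (pre-rhotic lowering): buyinuriyi → buyinoriyi
  ⇒ Katasar buyinoriyi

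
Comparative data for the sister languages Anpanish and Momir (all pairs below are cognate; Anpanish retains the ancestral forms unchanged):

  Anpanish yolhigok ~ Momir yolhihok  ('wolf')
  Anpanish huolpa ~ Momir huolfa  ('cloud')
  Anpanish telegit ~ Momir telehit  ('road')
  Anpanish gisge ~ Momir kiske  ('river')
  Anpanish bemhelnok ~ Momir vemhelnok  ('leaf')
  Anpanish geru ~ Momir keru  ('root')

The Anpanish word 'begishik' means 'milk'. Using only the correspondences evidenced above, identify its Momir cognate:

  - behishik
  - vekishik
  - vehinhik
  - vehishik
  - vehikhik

bemhelnok ~ vemhelnok — Anpanish b corresponds to Momir v word-initially before a front vowel.
telegit ~ telehit — Anpanish g corresponds to Momir h between vowels (before a front vowel).
Applying these to Anpanish 'begishik':
  begishik → vegishik   (b→v word-initially before a front vowel)
  vegishik → vehishik   (g→h between vowels (before a front vowel))
So the Momir cognate is 'vehishik'.

vehishik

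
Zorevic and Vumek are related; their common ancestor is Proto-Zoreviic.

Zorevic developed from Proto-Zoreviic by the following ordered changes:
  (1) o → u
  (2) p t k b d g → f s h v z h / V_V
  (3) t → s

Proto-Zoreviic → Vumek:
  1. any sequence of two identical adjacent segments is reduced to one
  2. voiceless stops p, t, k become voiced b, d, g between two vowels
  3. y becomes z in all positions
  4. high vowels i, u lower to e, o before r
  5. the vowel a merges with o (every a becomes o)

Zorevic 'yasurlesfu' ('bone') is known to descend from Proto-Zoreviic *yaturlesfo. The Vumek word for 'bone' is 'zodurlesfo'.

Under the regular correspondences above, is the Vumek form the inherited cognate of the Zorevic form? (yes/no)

no

Derive the expected Vumek reflex of *yaturlesfo:
Vumek: *yaturlesfo > yadurlesfo > zadurlesfo > zadorlesfo > zodorlesfo  (by intervocalic voicing, unconditioned shift, pre-rhotic lowering, vowel merger)
The regular Vumek reflex would be 'zodorlesfo', but the attested form is 'zodurlesfo'. The correspondence is irregular, so they are not cognates (the Vumek form has a different source).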